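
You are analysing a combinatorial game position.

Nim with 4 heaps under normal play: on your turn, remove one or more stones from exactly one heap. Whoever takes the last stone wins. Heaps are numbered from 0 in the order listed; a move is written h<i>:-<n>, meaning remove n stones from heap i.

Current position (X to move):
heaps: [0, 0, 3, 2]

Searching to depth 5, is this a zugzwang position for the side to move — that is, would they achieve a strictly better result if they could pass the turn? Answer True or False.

zugzwang((0,0,3,2), X) = False

[(0,0,3,2)] X move#1: h2:-1:+1/(0,0,2,2)*, h2:-2:-1/(0,0,1,2), h2:-3:-1/(0,0,0,2), h3:-1:-1/(0,0,3,1), h3:-2:-1/(0,0,3,0)
[(0,0,2,2)] O move#2: h2:-1:-1/(0,0,1,2)*, h2:-2:-1/(0,0,0,2), h3:-1:-1/(0,0,2,1), h3:-2:-1/(0,0,2,0)
[(0,0,1,2)] X move#3: h2:-1:-1/(0,0,0,2), h3:-1:+1/(0,0,1,1)*, h3:-2:-1/(0,0,1,0)
[(0,0,1,1)] O move#4: h2:-1:-1/(0,0,0,1)*, h3:-1:-1/(0,0,1,0)
[(0,0,0,1)] X move#5: h3:-1:+1/(0,0,0,0)*
[(0,0,0,0)] end (terminal -1, O#6); searched (0,0,3,2) to 5
if X skipped the turn, O would face:
~ [(0,0,3,2)] O move#1: h2:-1:+1/(0,0,2,2)*, h2:-2:-1/(0,0,1,2), h2:-3:-1/(0,0,0,2), h3:-1:-1/(0,0,3,1), h3:-2:-1/(0,0,3,0)
~ [(0,0,2,2)] X move#2: h2:-1:-1/(0,0,1,2)*, h2:-2:-1/(0,0,0,2), h3:-1:-1/(0,0,2,1), h3:-2:-1/(0,0,2,0)
~ [(0,0,1,2)] O move#3: h2:-1:-1/(0,0,0,2), h3:-1:+1/(0,0,1,1)*, h3:-2:-1/(0,0,1,0)
~ [(0,0,1,1)] X move#4: h2:-1:-1/(0,0,0,1)*, h3:-1:-1/(0,0,1,0)
~ [(0,0,0,1)] O move#5: h3:-1:+1/(0,0,0,0)*
~ [(0,0,0,0)] end (terminal -1, X#6); searched (0,0,3,2) to 5
compare (X): move=+1 vs pass=-1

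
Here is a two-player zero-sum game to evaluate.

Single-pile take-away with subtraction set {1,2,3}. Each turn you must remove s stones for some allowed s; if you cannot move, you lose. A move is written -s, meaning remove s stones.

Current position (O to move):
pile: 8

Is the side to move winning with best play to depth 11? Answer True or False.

ply 1, O at 8 | -1=-1→7*; -2=-1→6; -3=-1→5
ply 2, X at 7 | -1=-1→6; -2=-1→5; -3=+1→4*
ply 3, O at 4 | -1=-1→3*; -2=-1→2; -3=-1→1
ply 4, X at 3 | -1=-1→2; -2=-1→1; -3=+1→0*
ply 5: 0 is terminal -1 (O); from 8 depth 11

O winning at [8]: False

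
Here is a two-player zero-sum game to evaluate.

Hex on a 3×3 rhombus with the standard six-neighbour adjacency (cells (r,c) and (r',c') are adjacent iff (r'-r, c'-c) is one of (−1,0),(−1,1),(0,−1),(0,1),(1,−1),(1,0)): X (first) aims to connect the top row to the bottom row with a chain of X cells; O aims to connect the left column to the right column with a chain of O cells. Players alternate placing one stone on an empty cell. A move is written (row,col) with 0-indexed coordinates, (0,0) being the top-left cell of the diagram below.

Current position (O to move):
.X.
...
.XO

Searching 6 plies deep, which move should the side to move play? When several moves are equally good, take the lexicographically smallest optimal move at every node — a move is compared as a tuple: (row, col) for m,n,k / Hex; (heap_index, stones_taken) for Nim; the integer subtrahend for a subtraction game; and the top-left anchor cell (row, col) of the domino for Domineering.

p1 O@[.X./.../.XO]: (0,0)[OX./.../.XO]-1 (0,2)[.XO/.../.XO]-1 (1,0)[.X./O../.XO]-1 (1,1)[.X./.O./.XO]+1* (1,2)[.X./..O/.XO]-1 (2,0)[.X./.../OXO]-1
p2 X@[.X./.O./.XO]: (0,0)[XX./.O./.XO]-1* (0,2)[.XX/.O./.XO]-1 (1,0)[.X./XO./.XO]-1 (1,2)[.X./.OX/.XO]-1 (2,0)[.X./.O./XXO]-1
p3 O@[XX./.O./.XO]: (0,2)[XXO/.O./.XO]+1* (1,0)[XX./OO./.XO]+1 (1,2)[XX./.OO/.XO]+1 (2,0)[XX./.O./OXO]+1
p4 X@[XXO/.O./.XO]: (1,0)[XXO/XO./.XO]-1* (1,2)[XXO/.OX/.XO]-1 (2,0)[XXO/.O./XXO]-1
p5 O@[XXO/XO./.XO]: (1,2)[XXO/XOO/.XO]-1 (2,0)[XXO/XO./OXO]+1*
p6 X@[XXO/XO./OXO] terminal -1; root [.X./.../.XO] d6

O's best at [.X./.../.XO]: (1,1)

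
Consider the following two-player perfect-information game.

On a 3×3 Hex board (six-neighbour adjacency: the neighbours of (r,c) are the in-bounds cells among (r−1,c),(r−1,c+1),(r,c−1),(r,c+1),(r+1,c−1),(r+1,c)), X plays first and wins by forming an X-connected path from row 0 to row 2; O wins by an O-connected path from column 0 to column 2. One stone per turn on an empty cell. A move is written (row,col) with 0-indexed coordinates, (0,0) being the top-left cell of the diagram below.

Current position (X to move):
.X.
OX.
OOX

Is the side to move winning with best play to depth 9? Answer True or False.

p1 X@[.X./OX./OOX]: (0,0)[XX./OX./OOX]-1 (0,2)[.XX/OX./OOX]-1 (1,2)[.X./OXX/OOX]+1*
p2 O@[.X./OXX/OOX] terminal -1; root [.X./OX./OOX] d9

X winning at [.X./OX./OOX]: True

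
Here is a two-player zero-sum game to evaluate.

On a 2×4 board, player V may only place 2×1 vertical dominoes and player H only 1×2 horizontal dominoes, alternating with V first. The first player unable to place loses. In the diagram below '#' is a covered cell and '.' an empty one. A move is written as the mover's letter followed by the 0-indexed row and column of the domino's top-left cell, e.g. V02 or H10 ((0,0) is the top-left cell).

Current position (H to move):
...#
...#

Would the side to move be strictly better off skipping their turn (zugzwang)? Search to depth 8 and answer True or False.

zugzwang(...#/...#, H) = False

[...#/...#] H move#1: H00:+1/##.#/...#*, H01:+1/.###/...#, H10:+1/...#/##.#, H11:+1/...#/.###
[##.#/...#] V move#2: V02:-1/####/..##*
[####/..##] H move#3: H10:+1/####/####*
[####/####] end (terminal -1, V#4); searched ...#/...# to 8
suppose H passes — search the same position with V to move:
pass> [...#/...#] V move#1: V00:-1/#..#/#..#, V01:+1/.#.#/.#.#*, V02:-1/..##/..##
pass> [.#.#/.#.#] end (terminal -1, H#2); searched ...#/...# to 8
for H: play +1, pass -1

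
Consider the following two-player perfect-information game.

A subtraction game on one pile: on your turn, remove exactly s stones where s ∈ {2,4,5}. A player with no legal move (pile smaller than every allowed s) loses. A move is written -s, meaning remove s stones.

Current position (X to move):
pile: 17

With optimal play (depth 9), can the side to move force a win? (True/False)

[17] X move#1: -2:+1/15*, -4:-1/13, -5:-1/12
[15] O move#2: -2:-1/13*, -4:-1/11, -5:-1/10
[13] X move#3: -2:-1/11, -4:-1/9, -5:+1/8*
[8] O move#4: -2:-1/6*, -4:-1/4, -5:-1/3
[6] X move#5: -2:-1/4, -4:-1/2, -5:+1/1*
[1] end (terminal -1, O#6); searched 17 to 9

X winning at [17]: True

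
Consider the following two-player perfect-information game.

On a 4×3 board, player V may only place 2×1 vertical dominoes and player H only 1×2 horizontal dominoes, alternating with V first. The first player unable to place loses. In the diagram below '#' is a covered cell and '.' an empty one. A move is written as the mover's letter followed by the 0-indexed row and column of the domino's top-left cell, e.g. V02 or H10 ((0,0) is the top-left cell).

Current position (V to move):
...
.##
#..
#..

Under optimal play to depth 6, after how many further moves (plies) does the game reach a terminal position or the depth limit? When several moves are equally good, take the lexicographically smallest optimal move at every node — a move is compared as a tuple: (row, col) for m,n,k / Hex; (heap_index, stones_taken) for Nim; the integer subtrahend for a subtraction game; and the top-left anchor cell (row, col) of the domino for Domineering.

PV length from [.../.##/#../#..]: 3 plies

p1 V@[.../.##/#../#..]: V00[#../###/#../#..]-1 V21[.../.##/##./##.]+1* V22[.../.##/#.#/#.#]+1
p2 H@[.../.##/##./##.]: H00[##./.##/##./##.]-1* H01[.##/.##/##./##.]-1
p3 V@[##./.##/##./##.]: V22[##./.##/###/###]+1*
p4 H@[##./.##/###/###] terminal -1; root [.../.##/#../#..] d6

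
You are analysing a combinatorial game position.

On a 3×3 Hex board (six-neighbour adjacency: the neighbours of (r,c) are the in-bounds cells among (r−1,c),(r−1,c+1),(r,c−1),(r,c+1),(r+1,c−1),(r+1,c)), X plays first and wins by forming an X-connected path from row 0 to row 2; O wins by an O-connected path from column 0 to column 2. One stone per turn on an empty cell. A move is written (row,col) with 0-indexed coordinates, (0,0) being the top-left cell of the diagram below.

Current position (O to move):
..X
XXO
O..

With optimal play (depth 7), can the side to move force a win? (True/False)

p1 O@[..X/XXO/O..]: (0,0)[O.X/XXO/O..]-1 (0,1)[.OX/XXO/O..]-1 (2,1)[..X/XXO/OO.]+1* (2,2)[..X/XXO/O.O]-1
p2 X@[..X/XXO/OO.] terminal -1; root [..X/XXO/O..] d7

O winning at [..X/XXO/O..]: True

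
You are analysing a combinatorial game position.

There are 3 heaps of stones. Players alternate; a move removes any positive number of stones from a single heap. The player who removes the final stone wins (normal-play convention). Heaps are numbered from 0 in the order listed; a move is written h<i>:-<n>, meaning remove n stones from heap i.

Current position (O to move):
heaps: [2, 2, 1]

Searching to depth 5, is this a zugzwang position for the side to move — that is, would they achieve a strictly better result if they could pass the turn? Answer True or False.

ply 1, O at (2,2,1) | h0:-1=-1→(1,2,1); h0:-2=-1→(0,2,1); h1:-1=-1→(2,1,1); h1:-2=-1→(2,0,1); h2:-1=+1→(2,2,0)*
ply 2, X at (2,2,0) | h0:-1=-1→(1,2,0)*; h0:-2=-1→(0,2,0); h1:-1=-1→(2,1,0); h1:-2=-1→(2,0,0)
ply 3, O at (1,2,0) | h0:-1=-1→(0,2,0); h1:-1=+1→(1,1,0)*; h1:-2=-1→(1,0,0)
ply 4, X at (1,1,0) | h0:-1=-1→(0,1,0)*; h1:-1=-1→(1,0,0)
ply 5, O at (0,1,0) | h1:-1=+1→(0,0,0)*
ply 6: (0,0,0) is terminal -1 (X); from (2,2,1) depth 5
suppose O passes — search the same position with X to move:
pass> ply 1, X at (2,2,1) | h0:-1=-1→(1,2,1); h0:-2=-1→(0,2,1); h1:-1=-1→(2,1,1); h1:-2=-1→(2,0,1); h2:-1=+1→(2,2,0)*
pass> ply 2, O at (2,2,0) | h0:-1=-1→(1,2,0)*; h0:-2=-1→(0,2,0); h1:-1=-1→(2,1,0); h1:-2=-1→(2,0,0)
pass> ply 3, X at (1,2,0) | h0:-1=-1→(0,2,0); h1:-1=+1→(1,1,0)*; h1:-2=-1→(1,0,0)
pass> ply 4, O at (1,1,0) | h0:-1=-1→(0,1,0)*; h1:-1=-1→(1,0,0)
pass> ply 5, X at (0,1,0) | h1:-1=+1→(0,0,0)*
pass> ply 6: (0,0,0) is terminal -1 (O); from (2,2,1) depth 5
for O: play +1, pass -1

zugzwang((2,2,1), O) = False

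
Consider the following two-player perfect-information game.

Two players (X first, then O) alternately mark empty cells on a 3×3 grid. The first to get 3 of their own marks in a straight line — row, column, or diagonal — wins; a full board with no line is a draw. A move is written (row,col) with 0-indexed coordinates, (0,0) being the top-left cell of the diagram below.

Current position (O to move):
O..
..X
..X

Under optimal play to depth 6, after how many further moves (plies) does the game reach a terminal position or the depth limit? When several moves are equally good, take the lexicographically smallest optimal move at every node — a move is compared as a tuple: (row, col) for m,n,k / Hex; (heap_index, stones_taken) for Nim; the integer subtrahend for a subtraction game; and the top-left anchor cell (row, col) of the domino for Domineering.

PV length from [O../..X/..X]: 5 plies

ply 1, O at O../..X/..X | (0,1)=-1→OO./..X/..X; (0,2)=+1→O.O/..X/..X*; (1,0)=-1→O../O.X/..X; (1,1)=-1→O../.OX/..X; (2,0)=-1→O../..X/O.X; (2,1)=-1→O../..X/.OX
ply 2, X at O.O/..X/..X | (0,1)=-1→OXO/..X/..X*; (1,0)=-1→O.O/X.X/..X; (1,1)=-1→O.O/.XX/..X; (2,0)=-1→O.O/..X/X.X; (2,1)=-1→O.O/..X/.XX
ply 3, O at OXO/..X/..X | (1,0)=+0→OXO/O.X/..X; (1,1)=+0→OXO/.OX/..X; (2,0)=+1→OXO/..X/O.X*; (2,1)=+0→OXO/..X/.OX
ply 4, X at OXO/..X/O.X | (1,0)=-1→OXO/X.X/O.X*; (1,1)=-1→OXO/.XX/O.X; (2,1)=-1→OXO/..X/OXX
ply 5, O at OXO/X.X/O.X | (1,1)=+1→OXO/XOX/O.X*; (2,1)=-1→OXO/X.X/OOX
ply 6: OXO/XOX/O.X is terminal -1 (X); from O../..X/..X depth 6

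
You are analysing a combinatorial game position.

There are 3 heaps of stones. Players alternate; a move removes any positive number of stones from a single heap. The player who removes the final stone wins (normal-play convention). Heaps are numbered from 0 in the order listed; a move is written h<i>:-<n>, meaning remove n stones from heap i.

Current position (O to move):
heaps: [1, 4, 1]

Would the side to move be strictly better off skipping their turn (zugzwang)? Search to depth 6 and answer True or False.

zugzwang((1,4,1), O) = False

[(1,4,1)] O move#1: h0:-1:-1/(0,4,1), h1:-1:-1/(1,3,1), h1:-2:-1/(1,2,1), h1:-3:-1/(1,1,1), h1:-4:+1/(1,0,1)*, h2:-1:-1/(1,4,0)
[(1,0,1)] X move#2: h0:-1:-1/(0,0,1)*, h2:-1:-1/(1,0,0)
[(0,0,1)] O move#3: h2:-1:+1/(0,0,0)*
[(0,0,0)] end (terminal -1, X#4); searched (1,4,1) to 6
suppose O passes — search the same position with X to move:
pass> [(1,4,1)] X move#1: h0:-1:-1/(0,4,1), h1:-1:-1/(1,3,1), h1:-2:-1/(1,2,1), h1:-3:-1/(1,1,1), h1:-4:+1/(1,0,1)*, h2:-1:-1/(1,4,0)
pass> [(1,0,1)] O move#2: h0:-1:-1/(0,0,1)*, h2:-1:-1/(1,0,0)
pass> [(0,0,1)] X move#3: h2:-1:+1/(0,0,0)*
pass> [(0,0,0)] end (terminal -1, O#4); searched (1,4,1) to 6
for O: play +1, pass -1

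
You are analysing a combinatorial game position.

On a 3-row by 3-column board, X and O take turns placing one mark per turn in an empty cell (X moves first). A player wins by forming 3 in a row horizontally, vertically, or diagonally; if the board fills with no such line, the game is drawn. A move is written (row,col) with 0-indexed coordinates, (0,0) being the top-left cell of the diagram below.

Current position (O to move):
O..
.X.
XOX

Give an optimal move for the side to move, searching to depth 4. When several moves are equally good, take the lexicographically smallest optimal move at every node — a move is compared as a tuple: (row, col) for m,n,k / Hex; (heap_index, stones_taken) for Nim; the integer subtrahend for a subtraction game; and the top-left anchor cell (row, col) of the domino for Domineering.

O's best at [O../.X./XOX]: (0,2)

[O../.X./XOX] O move#1: (0,1):-1/OO./.X./XOX, (0,2):+0/O.O/.X./XOX*, (1,0):-1/O../OX./XOX, (1,2):-1/O../.XO/XOX
[O.O/.X./XOX] X move#2: (0,1):+0/OXO/.X./XOX*, (1,0):-1/O.O/XX./XOX, (1,2):-1/O.O/.XX/XOX
[OXO/.X./XOX] O move#3: (1,0):+0/OXO/OX./XOX*, (1,2):+0/OXO/.XO/XOX
[OXO/OX./XOX] X move#4: (1,2):+0/OXO/OXX/XOX*
[OXO/OXX/XOX] end (terminal +0, O#5); searched O../.X./XOX to 4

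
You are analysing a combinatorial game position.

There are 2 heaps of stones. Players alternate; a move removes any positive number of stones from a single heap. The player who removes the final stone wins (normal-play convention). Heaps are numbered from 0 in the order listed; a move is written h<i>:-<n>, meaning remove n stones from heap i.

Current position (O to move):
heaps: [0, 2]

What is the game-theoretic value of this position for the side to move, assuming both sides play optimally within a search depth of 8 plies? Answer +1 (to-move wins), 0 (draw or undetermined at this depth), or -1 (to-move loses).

p1 O@[(0,2)]: h1:-1[(0,1)]-1 h1:-2[(0,0)]+1*
p2 X@[(0,0)] terminal -1; root [(0,2)] d8

value((0,2), O) = +1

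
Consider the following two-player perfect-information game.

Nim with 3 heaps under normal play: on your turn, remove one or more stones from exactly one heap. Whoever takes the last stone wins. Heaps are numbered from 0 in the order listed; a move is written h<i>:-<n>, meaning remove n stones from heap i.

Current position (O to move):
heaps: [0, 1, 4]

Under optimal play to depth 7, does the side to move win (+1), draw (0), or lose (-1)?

p1 O@[(0,1,4)]: h1:-1[(0,0,4)]-1 h2:-1[(0,1,3)]-1 h2:-2[(0,1,2)]-1 h2:-3[(0,1,1)]+1* h2:-4[(0,1,0)]-1
p2 X@[(0,1,1)]: h1:-1[(0,0,1)]-1* h2:-1[(0,1,0)]-1
p3 O@[(0,0,1)]: h2:-1[(0,0,0)]+1*
p4 X@[(0,0,0)] terminal -1; root [(0,1,4)] d7

value((0,1,4), O) = +1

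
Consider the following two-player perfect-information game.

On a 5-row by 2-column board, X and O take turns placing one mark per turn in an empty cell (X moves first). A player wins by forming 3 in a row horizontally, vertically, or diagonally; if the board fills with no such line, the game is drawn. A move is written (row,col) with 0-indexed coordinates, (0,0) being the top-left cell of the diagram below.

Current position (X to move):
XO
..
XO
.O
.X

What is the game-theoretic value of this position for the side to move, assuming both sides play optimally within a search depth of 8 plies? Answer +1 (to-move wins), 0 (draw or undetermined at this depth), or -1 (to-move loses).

ply 1, X at XO/../XO/.O/.X | (1,0)=+1→XO/X./XO/.O/.X*; (1,1)=+0→XO/.X/XO/.O/.X; (3,0)=-1→XO/../XO/XO/.X; (4,0)=-1→XO/../XO/.O/XX
ply 2: XO/X./XO/.O/.X is terminal -1 (O); from XO/../XO/.O/.X depth 8

value(XO/../XO/.O/.X, X) = +1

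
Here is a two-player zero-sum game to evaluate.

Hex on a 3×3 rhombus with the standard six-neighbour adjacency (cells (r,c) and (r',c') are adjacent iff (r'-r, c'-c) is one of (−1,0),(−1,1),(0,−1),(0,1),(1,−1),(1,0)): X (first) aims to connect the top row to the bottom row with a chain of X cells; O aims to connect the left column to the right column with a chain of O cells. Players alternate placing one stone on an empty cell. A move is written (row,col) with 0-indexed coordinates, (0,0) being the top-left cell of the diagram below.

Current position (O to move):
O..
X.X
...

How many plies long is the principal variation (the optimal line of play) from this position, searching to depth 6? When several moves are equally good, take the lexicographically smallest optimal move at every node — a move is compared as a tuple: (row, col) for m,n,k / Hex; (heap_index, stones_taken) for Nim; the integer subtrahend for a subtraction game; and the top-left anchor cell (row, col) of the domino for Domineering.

PV length from [O../X.X/...]: 6 plies

[O../X.X/...] O move#1: (0,1):-1/OO./X.X/...*, (0,2):-1/O.O/X.X/..., (1,1):-1/O../XOX/..., (2,0):-1/O../X.X/O.., (2,1):-1/O../X.X/.O., (2,2):-1/O../X.X/..O
[OO./X.X/...] X move#2: (0,2):+1/OOX/X.X/...*, (1,1):-1/OO./XXX/..., (2,0):-1/OO./X.X/X.., (2,1):-1/OO./X.X/.X., (2,2):-1/OO./X.X/..X
[OOX/X.X/...] O move#3: (1,1):-1/OOX/XOX/...*, (2,0):-1/OOX/X.X/O.., (2,1):-1/OOX/X.X/.O., (2,2):-1/OOX/X.X/..O
[OOX/XOX/...] X move#4: (2,0):+1/OOX/XOX/X..*, (2,1):+1/OOX/XOX/.X., (2,2):+1/OOX/XOX/..X
[OOX/XOX/X..] O move#5: (2,1):-1/OOX/XOX/XO.*, (2,2):-1/OOX/XOX/X.O
[OOX/XOX/XO.] X move#6: (2,2):+1/OOX/XOX/XOX*
[OOX/XOX/XOX] end (terminal -1, O#7); searched O../X.X/... to 6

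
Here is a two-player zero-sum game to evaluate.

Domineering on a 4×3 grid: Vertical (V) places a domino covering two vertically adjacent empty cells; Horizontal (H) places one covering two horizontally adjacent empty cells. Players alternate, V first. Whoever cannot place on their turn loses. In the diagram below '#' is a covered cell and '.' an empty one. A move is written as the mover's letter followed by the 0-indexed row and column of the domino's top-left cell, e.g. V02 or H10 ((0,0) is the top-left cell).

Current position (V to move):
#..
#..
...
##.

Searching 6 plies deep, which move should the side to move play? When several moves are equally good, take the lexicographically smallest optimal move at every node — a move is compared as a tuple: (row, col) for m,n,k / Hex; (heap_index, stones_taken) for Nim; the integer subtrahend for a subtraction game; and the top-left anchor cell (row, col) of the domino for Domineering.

V's best at [#../#../.../##.]: V01

p1 V@[#../#../.../##.]: V01[##./##./.../##.]+1* V02[#.#/#.#/.../##.]+1 V11[#../##./.#./##.]+1 V12[#../#.#/..#/##.]+1 V22[#../#../..#/###]-1
p2 H@[##./##./.../##.]: H20[##./##./##./##.]-1* H21[##./##./.##/##.]-1
p3 V@[##./##./##./##.]: V02[###/###/##./##.]+1* V12[##./###/###/##.]+1 V22[##./##./###/###]+1
p4 H@[###/###/##./##.] terminal -1; root [#../#../.../##.] d6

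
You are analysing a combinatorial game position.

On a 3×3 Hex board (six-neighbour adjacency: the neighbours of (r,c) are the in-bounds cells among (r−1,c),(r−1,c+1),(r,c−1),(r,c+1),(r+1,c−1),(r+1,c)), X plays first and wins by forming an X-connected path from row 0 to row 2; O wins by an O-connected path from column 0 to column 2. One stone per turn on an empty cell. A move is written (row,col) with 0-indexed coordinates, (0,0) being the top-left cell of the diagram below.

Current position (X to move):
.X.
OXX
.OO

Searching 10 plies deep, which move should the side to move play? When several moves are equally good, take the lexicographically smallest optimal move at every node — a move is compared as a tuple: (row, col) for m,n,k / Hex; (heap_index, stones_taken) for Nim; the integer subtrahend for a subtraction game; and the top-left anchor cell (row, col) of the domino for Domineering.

[.X./OXX/.OO] X move#1: (0,0):-1/XX./OXX/.OO, (0,2):-1/.XX/OXX/.OO, (2,0):+1/.X./OXX/XOO*
[.X./OXX/XOO] end (terminal -1, O#2); searched .X./OXX/.OO to 10

X's best at [.X./OXX/.OO]: (2,0)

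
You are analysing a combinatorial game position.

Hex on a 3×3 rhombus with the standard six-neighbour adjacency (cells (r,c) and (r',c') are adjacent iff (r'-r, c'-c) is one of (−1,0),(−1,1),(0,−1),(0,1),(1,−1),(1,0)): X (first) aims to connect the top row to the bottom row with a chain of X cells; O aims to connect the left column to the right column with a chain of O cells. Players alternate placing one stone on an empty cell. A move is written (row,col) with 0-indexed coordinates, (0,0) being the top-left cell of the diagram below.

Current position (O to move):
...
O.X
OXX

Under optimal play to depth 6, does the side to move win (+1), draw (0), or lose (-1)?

value(.../O.X/OXX, O) = +1

[.../O.X/OXX] O move#1: (0,0):-1/O../O.X/OXX, (0,1):-1/.O./O.X/OXX, (0,2):+1/..O/O.X/OXX*, (1,1):-1/.../OOX/OXX
[..O/O.X/OXX] X move#2: (0,0):-1/X.O/O.X/OXX*, (0,1):-1/.XO/O.X/OXX, (1,1):-1/..O/OXX/OXX
[X.O/O.X/OXX] O move#3: (0,1):+1/XOO/O.X/OXX*, (1,1):+1/X.O/OOX/OXX
[XOO/O.X/OXX] end (terminal -1, X#4); searched .../O.X/OXX to 6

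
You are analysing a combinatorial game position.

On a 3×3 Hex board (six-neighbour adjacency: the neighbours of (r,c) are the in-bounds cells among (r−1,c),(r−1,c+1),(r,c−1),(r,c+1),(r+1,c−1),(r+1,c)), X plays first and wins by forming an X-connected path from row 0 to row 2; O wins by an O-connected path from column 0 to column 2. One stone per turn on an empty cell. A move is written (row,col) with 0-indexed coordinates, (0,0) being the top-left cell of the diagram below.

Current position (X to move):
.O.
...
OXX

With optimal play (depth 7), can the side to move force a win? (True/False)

ply 1, X at .O./.../OXX | (0,0)=-1→XO./.../OXX; (0,2)=+1→.OX/.../OXX*; (1,0)=-1→.O./X../OXX; (1,1)=-1→.O./.X./OXX; (1,2)=-1→.O./..X/OXX
ply 2, O at .OX/.../OXX | (0,0)=-1→OOX/.../OXX*; (1,0)=-1→.OX/O../OXX; (1,1)=-1→.OX/.O./OXX; (1,2)=-1→.OX/..O/OXX
ply 3, X at OOX/.../OXX | (1,0)=+1→OOX/X../OXX*; (1,1)=+1→OOX/.X./OXX; (1,2)=+1→OOX/..X/OXX
ply 4, O at OOX/X../OXX | (1,1)=-1→OOX/XO./OXX*; (1,2)=-1→OOX/X.O/OXX
ply 5, X at OOX/XO./OXX | (1,2)=+1→OOX/XOX/OXX*
ply 6: OOX/XOX/OXX is terminal -1 (O); from .O./.../OXX depth 7

X winning at [.O./.../OXX]: True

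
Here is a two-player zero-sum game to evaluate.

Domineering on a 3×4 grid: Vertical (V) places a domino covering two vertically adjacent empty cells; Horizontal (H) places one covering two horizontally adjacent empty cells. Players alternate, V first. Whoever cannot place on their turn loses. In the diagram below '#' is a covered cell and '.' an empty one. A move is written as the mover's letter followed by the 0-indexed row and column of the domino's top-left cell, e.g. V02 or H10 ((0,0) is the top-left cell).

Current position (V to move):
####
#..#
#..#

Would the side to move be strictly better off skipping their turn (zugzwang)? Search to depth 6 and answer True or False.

[####/#..#/#..#] V move#1: V11:+1/####/##.#/##.#*, V12:+1/####/#.##/#.##
[####/##.#/##.#] end (terminal -1, H#2); searched ####/#..#/#..# to 6
suppose V passes — search the same position with H to move:
pass> [####/#..#/#..#] H move#1: H11:+1/####/####/#..#*, H21:+1/####/#..#/####
pass> [####/####/#..#] end (terminal -1, V#2); searched ####/#..#/#..# to 6
for V: play +1, pass -1

zugzwang(####/#..#/#..#, V) = False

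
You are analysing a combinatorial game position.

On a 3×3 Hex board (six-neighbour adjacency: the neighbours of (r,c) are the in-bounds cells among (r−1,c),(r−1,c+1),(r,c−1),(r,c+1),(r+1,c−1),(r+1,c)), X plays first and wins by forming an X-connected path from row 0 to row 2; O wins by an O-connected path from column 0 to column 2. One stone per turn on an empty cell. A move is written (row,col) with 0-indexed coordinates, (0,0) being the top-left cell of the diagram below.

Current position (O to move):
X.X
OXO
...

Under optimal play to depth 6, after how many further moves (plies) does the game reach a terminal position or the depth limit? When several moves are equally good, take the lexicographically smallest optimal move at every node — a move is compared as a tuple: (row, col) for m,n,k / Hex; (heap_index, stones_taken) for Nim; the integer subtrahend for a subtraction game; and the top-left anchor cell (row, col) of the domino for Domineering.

PV length from [X.X/OXO/...]: 2 plies

p1 O@[X.X/OXO/...]: (0,1)[XOX/OXO/...]-1* (2,0)[X.X/OXO/O..]-1 (2,1)[X.X/OXO/.O.]-1 (2,2)[X.X/OXO/..O]-1
p2 X@[XOX/OXO/...]: (2,0)[XOX/OXO/X..]+1* (2,1)[XOX/OXO/.X.]+1 (2,2)[XOX/OXO/..X]+1
p3 O@[XOX/OXO/X..] terminal -1; root [X.X/OXO/...] d6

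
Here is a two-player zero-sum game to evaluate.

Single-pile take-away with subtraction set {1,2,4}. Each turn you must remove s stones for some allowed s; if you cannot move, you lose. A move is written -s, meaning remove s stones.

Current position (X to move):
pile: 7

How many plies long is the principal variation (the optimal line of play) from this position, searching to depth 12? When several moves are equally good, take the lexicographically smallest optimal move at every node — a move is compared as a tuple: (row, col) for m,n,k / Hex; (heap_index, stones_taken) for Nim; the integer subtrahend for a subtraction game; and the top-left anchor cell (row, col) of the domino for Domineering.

[7] X move#1: -1:+1/6*, -2:-1/5, -4:+1/3
[6] O move#2: -1:-1/5*, -2:-1/4, -4:-1/2
[5] X move#3: -1:-1/4, -2:+1/3*, -4:-1/1
[3] O move#4: -1:-1/2*, -2:-1/1
[2] X move#5: -1:-1/1, -2:+1/0*
[0] end (terminal -1, O#6); searched 7 to 12

PV length from [7]: 5 plies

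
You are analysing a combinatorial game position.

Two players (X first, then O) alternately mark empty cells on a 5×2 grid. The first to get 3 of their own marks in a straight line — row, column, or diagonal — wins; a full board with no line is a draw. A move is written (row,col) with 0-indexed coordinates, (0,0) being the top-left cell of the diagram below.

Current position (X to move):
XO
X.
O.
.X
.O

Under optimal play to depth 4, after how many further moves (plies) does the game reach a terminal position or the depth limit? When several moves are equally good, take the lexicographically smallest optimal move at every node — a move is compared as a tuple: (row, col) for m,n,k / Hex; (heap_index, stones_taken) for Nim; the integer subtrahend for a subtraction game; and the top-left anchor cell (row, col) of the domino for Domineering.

[XO/X./O./.X/.O] X move#1: (1,1):+0/XO/XX/O./.X/.O*, (2,1):+0/XO/X./OX/.X/.O, (3,0):+0/XO/X./O./XX/.O, (4,0):+0/XO/X./O./.X/XO
[XO/XX/O./.X/.O] O move#2: (2,1):+0/XO/XX/OO/.X/.O*, (3,0):-1/XO/XX/O./OX/.O, (4,0):-1/XO/XX/O./.X/OO
[XO/XX/OO/.X/.O] X move#3: (3,0):+0/XO/XX/OO/XX/.O*, (4,0):+0/XO/XX/OO/.X/XO
[XO/XX/OO/XX/.O] O move#4: (4,0):+0/XO/XX/OO/XX/OO*
[XO/XX/OO/XX/OO] end (terminal +0, X#5); searched XO/X./O./.X/.O to 4

PV length from [XO/X./O./.X/.O]: 4 plies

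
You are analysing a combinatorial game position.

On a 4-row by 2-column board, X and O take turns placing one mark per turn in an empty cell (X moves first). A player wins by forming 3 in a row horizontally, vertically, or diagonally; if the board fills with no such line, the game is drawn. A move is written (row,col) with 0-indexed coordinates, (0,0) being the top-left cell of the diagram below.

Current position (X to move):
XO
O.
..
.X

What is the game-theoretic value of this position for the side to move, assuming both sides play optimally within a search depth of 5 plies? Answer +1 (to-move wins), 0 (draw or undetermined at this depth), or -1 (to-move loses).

value(XO/O./../.X, X) = 0

p1 X@[XO/O./../.X]: (1,1)[XO/OX/../.X]+0* (2,0)[XO/O./X./.X]+0 (2,1)[XO/O./.X/.X]+0 (3,0)[XO/O./../XX]+0
p2 O@[XO/OX/../.X]: (2,0)[XO/OX/O./.X]-1 (2,1)[XO/OX/.O/.X]+0* (3,0)[XO/OX/../OX]-1
p3 X@[XO/OX/.O/.X]: (2,0)[XO/OX/XO/.X]+0* (3,0)[XO/OX/.O/XX]+0
p4 O@[XO/OX/XO/.X]: (3,0)[XO/OX/XO/OX]+0*
p5 X@[XO/OX/XO/OX] terminal +0; root [XO/O./../.X] d5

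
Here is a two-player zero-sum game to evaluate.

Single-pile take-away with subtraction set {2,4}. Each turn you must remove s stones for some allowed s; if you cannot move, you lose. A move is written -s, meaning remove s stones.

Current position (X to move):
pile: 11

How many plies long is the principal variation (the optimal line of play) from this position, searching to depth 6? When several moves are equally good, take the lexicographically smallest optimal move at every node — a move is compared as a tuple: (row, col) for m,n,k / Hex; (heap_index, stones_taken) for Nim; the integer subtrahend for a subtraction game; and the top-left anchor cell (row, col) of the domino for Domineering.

[11] X move#1: -2:-1/9, -4:+1/7*
[7] O move#2: -2:-1/5*, -4:-1/3
[5] X move#3: -2:-1/3, -4:+1/1*
[1] end (terminal -1, O#4); searched 11 to 6

PV length from [11]: 3 plies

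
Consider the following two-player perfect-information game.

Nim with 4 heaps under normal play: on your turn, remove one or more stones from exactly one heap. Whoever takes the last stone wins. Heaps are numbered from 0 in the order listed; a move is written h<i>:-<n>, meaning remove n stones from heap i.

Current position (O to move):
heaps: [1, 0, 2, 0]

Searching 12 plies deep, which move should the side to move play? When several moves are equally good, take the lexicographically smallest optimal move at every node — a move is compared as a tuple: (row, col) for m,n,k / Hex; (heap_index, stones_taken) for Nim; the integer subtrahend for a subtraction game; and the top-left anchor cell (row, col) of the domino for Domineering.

[(1,0,2,0)] O move#1: h0:-1:-1/(0,0,2,0), h2:-1:+1/(1,0,1,0)*, h2:-2:-1/(1,0,0,0)
[(1,0,1,0)] X move#2: h0:-1:-1/(0,0,1,0)*, h2:-1:-1/(1,0,0,0)
[(0,0,1,0)] O move#3: h2:-1:+1/(0,0,0,0)*
[(0,0,0,0)] end (terminal -1, X#4); searched (1,0,2,0) to 12

O's best at [(1,0,2,0)]: h2:-1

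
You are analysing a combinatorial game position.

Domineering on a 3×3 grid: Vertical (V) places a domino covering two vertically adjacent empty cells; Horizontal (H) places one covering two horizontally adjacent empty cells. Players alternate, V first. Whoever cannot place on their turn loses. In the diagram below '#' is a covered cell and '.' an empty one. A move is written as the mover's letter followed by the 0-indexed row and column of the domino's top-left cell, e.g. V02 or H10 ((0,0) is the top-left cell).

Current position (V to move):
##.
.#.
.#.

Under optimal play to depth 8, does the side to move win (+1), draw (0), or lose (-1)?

value(##./.#./.#., V) = +1

ply 1, V at ##./.#./.#. | V02=+1→###/.##/.#.*; V10=+1→##./##./##.; V12=+1→##./.##/.##
ply 2: ###/.##/.#. is terminal -1 (H); from ##./.#./.#. depth 8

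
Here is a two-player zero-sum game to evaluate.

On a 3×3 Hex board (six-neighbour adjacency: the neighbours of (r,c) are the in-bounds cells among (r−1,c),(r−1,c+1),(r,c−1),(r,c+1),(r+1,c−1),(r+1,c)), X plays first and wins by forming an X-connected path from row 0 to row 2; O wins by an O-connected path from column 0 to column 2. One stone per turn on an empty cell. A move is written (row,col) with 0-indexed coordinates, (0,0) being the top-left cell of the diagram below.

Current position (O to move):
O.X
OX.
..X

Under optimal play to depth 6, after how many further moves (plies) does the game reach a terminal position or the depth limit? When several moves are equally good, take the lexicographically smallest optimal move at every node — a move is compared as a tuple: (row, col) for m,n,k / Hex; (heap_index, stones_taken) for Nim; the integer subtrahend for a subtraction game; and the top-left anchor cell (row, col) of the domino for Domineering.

PV length from [O.X/OX./..X]: 2 plies

ply 1, O at O.X/OX./..X | (0,1)=-1→OOX/OX./..X*; (1,2)=-1→O.X/OXO/..X; (2,0)=-1→O.X/OX./O.X; (2,1)=-1→O.X/OX./.OX
ply 2, X at OOX/OX./..X | (1,2)=+1→OOX/OXX/..X*; (2,0)=+1→OOX/OX./X.X; (2,1)=+1→OOX/OX./.XX
ply 3: OOX/OXX/..X is terminal -1 (O); from O.X/OX./..X depth 6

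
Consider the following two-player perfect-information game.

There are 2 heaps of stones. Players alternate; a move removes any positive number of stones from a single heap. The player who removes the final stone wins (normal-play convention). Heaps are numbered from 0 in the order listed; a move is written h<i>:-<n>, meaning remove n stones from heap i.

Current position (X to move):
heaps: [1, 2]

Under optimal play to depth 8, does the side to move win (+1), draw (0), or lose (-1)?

value((1,2), X) = +1

p1 X@[(1,2)]: h0:-1[(0,2)]-1 h1:-1[(1,1)]+1* h1:-2[(1,0)]-1
p2 O@[(1,1)]: h0:-1[(0,1)]-1* h1:-1[(1,0)]-1
p3 X@[(0,1)]: h1:-1[(0,0)]+1*
p4 O@[(0,0)] terminal -1; root [(1,2)] d8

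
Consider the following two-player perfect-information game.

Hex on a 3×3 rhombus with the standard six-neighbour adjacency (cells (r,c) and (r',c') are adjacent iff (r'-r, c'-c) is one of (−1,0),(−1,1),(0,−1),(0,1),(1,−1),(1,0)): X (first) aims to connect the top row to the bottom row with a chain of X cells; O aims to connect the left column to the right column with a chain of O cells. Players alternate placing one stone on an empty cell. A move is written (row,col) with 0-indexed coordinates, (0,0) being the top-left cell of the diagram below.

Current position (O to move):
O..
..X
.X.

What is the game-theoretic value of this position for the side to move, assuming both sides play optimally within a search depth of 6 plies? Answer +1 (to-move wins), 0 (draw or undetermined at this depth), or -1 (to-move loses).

[O../..X/.X.] O move#1: (0,1):-1/OO./..X/.X., (0,2):+1/O.O/..X/.X.*, (1,0):-1/O../O.X/.X., (1,1):-1/O../.OX/.X., (2,0):-1/O../..X/OX., (2,2):-1/O../..X/.XO
[O.O/..X/.X.] X move#2: (0,1):-1/OXO/..X/.X.*, (1,0):-1/O.O/X.X/.X., (1,1):-1/O.O/.XX/.X., (2,0):-1/O.O/..X/XX., (2,2):-1/O.O/..X/.XX
[OXO/..X/.X.] O move#3: (1,0):-1/OXO/O.X/.X., (1,1):+1/OXO/.OX/.X.*, (2,0):-1/OXO/..X/OX., (2,2):-1/OXO/..X/.XO
[OXO/.OX/.X.] X move#4: (1,0):-1/OXO/XOX/.X.*, (2,0):-1/OXO/.OX/XX., (2,2):-1/OXO/.OX/.XX
[OXO/XOX/.X.] O move#5: (2,0):+1/OXO/XOX/OX.*, (2,2):-1/OXO/XOX/.XO
[OXO/XOX/OX.] end (terminal -1, X#6); searched O../..X/.X. to 6

value(O../..X/.X., O) = +1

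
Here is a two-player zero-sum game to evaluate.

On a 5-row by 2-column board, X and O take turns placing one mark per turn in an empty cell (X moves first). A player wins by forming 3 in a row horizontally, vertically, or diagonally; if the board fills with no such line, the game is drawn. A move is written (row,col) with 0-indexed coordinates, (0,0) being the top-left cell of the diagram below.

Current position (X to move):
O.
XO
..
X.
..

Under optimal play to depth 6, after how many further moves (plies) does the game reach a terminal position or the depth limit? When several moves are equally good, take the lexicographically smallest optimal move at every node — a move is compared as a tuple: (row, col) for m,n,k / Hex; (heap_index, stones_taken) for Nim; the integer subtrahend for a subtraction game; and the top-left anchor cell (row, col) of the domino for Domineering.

PV length from [O./XO/../X./..]: 1 ply

p1 X@[O./XO/../X./..]: (0,1)[OX/XO/../X./..]+0 (2,0)[O./XO/X./X./..]+1* (2,1)[O./XO/.X/X./..]+0 (3,1)[O./XO/../XX/..]+0 (4,0)[O./XO/../X./X.]+0 (4,1)[O./XO/../X./.X]+0
p2 O@[O./XO/X./X./..] terminal -1; root [O./XO/../X./..] d6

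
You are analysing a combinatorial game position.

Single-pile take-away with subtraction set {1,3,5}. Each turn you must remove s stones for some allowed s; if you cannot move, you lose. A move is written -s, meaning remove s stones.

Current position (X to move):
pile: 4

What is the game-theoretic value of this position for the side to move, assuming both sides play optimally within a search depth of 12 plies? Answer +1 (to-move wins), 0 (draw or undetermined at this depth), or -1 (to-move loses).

value(4, X) = -1

p1 X@[4]: -1[3]-1* -3[1]-1
p2 O@[3]: -1[2]+1* -3[0]+1
p3 X@[2]: -1[1]-1*
p4 O@[1]: -1[0]+1*
p5 X@[0] terminal -1; root [4] d12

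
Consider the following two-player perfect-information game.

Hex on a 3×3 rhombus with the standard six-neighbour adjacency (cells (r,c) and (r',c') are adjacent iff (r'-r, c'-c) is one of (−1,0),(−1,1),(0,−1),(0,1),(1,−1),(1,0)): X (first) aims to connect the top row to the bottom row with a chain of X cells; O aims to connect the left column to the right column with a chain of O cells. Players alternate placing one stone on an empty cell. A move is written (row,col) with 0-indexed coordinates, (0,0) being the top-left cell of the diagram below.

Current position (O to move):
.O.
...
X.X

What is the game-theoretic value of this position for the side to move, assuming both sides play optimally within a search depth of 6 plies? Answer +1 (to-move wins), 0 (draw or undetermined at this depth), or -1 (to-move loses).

value(.O./.../X.X, O) = +1

p1 O@[.O./.../X.X]: (0,0)[OO./.../X.X]-1 (0,2)[.OO/.../X.X]+1* (1,0)[.O./O../X.X]-1 (1,1)[.O./.O./X.X]+1 (1,2)[.O./..O/X.X]+1 (2,1)[.O./.../XOX]-1
p2 X@[.OO/.../X.X]: (0,0)[XOO/.../X.X]-1* (1,0)[.OO/X../X.X]-1 (1,1)[.OO/.X./X.X]-1 (1,2)[.OO/..X/X.X]-1 (2,1)[.OO/.../XXX]-1
p3 O@[XOO/.../X.X]: (1,0)[XOO/O../X.X]+1* (1,1)[XOO/.O./X.X]-1 (1,2)[XOO/..O/X.X]-1 (2,1)[XOO/.../XOX]-1
p4 X@[XOO/O../X.X] terminal -1; root [.O./.../X.X] d6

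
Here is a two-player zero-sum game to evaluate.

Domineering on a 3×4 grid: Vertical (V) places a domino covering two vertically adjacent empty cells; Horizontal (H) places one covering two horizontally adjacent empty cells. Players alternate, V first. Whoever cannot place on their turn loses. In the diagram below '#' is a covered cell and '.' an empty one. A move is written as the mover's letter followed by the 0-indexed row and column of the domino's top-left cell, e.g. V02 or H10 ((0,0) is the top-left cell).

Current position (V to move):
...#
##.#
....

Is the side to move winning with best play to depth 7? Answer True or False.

V winning at [...#/##.#/....]: False

[...#/##.#/....] V move#1: V02:-1/..##/####/....*, V12:-1/...#/####/..#.
[..##/####/....] H move#2: H00:+1/####/####/....*, H20:+1/..##/####/##.., H21:+1/..##/####/.##., H22:+1/..##/####/..##
[####/####/....] end (terminal -1, V#3); searched ...#/##.#/.... to 7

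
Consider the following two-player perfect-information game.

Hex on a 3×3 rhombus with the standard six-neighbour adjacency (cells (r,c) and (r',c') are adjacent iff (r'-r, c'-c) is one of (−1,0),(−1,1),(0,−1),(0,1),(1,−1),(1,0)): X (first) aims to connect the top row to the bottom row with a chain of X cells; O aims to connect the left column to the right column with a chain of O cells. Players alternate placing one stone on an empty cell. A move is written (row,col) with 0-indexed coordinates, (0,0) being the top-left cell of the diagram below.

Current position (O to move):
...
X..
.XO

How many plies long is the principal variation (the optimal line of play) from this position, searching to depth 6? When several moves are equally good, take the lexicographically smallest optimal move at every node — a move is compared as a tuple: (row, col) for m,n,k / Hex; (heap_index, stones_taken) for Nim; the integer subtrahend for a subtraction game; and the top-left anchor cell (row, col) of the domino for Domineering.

PV length from [.../X../.XO]: 4 plies

[.../X../.XO] O move#1: (0,0):-1/O../X../.XO*, (0,1):-1/.O./X../.XO, (0,2):-1/..O/X../.XO, (1,1):-1/.../XO./.XO, (1,2):-1/.../X.O/.XO, (2,0):-1/.../X../OXO
[O../X../.XO] X move#2: (0,1):+1/OX./X../.XO*, (0,2):+1/O.X/X../.XO, (1,1):+1/O../XX./.XO, (1,2):+1/O../X.X/.XO, (2,0):+1/O../X../XXO
[OX./X../.XO] O move#3: (0,2):-1/OXO/X../.XO*, (1,1):-1/OX./XO./.XO, (1,2):-1/OX./X.O/.XO, (2,0):-1/OX./X../OXO
[OXO/X../.XO] X move#4: (1,1):+1/OXO/XX./.XO*, (1,2):+1/OXO/X.X/.XO, (2,0):+1/OXO/X../XXO
[OXO/XX./.XO] end (terminal -1, O#5); searched .../X../.XO to 6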